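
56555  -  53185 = 3370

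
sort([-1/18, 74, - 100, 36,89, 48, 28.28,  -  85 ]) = [ - 100,- 85, - 1/18, 28.28, 36, 48, 74, 89 ]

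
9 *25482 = 229338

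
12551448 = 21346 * 588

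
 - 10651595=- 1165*9143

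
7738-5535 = 2203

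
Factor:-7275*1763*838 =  - 10748041350 = - 2^1*3^1*5^2 * 41^1*43^1 * 97^1*419^1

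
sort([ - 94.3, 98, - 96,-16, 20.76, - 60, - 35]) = [ - 96, - 94.3, - 60 , - 35, - 16,20.76,98 ]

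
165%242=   165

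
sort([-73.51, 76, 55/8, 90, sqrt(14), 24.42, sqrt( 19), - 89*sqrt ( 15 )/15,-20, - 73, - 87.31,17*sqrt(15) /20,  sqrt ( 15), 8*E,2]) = [ - 87.31,- 73.51,  -  73,- 89*sqrt(15)/15,-20, 2, 17*sqrt( 15)/20,sqrt( 14), sqrt( 15 ), sqrt(19), 55/8,8*E,24.42, 76, 90] 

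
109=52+57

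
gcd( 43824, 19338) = 66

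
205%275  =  205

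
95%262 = 95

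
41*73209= 3001569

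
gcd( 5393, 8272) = 1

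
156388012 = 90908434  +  65479578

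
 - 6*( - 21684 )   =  130104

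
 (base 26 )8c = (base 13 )13c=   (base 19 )bb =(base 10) 220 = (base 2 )11011100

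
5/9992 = 5/9992  =  0.00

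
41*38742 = 1588422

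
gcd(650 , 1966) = 2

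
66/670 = 33/335=   0.10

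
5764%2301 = 1162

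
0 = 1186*0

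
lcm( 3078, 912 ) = 24624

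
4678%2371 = 2307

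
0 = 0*27317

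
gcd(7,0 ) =7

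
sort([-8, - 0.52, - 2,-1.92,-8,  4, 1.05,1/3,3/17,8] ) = [ -8,  -  8, - 2, - 1.92, -0.52, 3/17,1/3, 1.05, 4, 8 ] 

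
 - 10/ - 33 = 10/33   =  0.30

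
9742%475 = 242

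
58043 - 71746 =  - 13703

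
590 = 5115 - 4525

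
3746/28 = 133 + 11/14 = 133.79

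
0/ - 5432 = 0/1 =- 0.00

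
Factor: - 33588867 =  - 3^1*13^1*89^1*9677^1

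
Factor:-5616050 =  - 2^1*5^2 * 11^1*10211^1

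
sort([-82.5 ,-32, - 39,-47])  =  [-82.5,-47, - 39,-32] 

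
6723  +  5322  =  12045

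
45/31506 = 15/10502 = 0.00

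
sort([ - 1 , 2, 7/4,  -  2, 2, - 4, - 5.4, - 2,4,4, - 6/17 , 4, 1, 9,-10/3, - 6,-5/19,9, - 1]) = [ - 6, - 5.4  , - 4,-10/3, - 2, -2,-1, -1,  -  6/17, - 5/19,1,7/4, 2,  2, 4 , 4, 4, 9,9] 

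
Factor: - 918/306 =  - 3 = -3^1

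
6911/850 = 8 + 111/850 = 8.13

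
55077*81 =4461237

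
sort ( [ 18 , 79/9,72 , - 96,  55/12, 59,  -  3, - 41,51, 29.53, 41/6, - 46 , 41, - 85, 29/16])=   [ - 96,  -  85, - 46 , - 41, -3,29/16 , 55/12 , 41/6 , 79/9,18,29.53 , 41, 51, 59 , 72 ]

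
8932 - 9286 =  - 354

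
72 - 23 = 49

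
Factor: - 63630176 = -2^5*29^1*68567^1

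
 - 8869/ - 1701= 1267/243 = 5.21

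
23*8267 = 190141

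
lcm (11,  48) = 528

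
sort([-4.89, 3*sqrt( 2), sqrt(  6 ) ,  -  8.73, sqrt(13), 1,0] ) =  [ - 8.73, - 4.89,0, 1,sqrt(6 ) , sqrt( 13 ),3*sqrt( 2)]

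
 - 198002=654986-852988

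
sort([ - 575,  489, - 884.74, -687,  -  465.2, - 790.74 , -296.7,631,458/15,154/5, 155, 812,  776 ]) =[ - 884.74, - 790.74,- 687,- 575,-465.2,-296.7,  458/15,154/5,155,489,  631,776,  812 ]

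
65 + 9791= 9856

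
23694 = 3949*6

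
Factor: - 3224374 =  - 2^1*173^1*9319^1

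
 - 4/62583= -4/62583 = -0.00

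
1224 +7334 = 8558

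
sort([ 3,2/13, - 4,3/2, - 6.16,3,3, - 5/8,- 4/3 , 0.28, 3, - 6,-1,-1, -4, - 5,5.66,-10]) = [ - 10, - 6.16, - 6, - 5, - 4, - 4,-4/3,-1, -1, - 5/8, 2/13,0.28,3/2,3, 3,3,3,  5.66 ] 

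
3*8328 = 24984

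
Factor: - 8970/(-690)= 13 = 13^1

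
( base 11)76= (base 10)83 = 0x53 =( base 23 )3e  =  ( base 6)215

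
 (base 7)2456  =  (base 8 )1633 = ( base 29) 12O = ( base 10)923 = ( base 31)to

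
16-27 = -11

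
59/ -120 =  - 59/120 = - 0.49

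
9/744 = 3/248 = 0.01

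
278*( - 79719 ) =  - 22161882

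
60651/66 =20217/22= 918.95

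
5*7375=36875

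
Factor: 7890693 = 3^1*53^1*49627^1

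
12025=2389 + 9636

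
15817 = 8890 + 6927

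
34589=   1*34589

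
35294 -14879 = 20415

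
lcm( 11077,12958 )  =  686774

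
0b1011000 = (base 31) 2Q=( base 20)48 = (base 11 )80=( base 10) 88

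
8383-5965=2418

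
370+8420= 8790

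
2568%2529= 39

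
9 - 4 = 5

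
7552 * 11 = 83072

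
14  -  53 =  - 39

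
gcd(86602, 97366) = 2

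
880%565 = 315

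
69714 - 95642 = -25928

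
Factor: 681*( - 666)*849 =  - 2^1 * 3^4*37^1*227^1*283^1=- 385060554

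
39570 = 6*6595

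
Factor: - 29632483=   -  1021^1 * 29023^1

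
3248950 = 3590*905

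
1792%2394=1792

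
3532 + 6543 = 10075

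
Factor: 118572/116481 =2^2*241^1*947^ ( - 1) = 964/947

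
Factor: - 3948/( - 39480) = 2^( - 1)*5^ ( - 1) =1/10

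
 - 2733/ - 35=2733/35 = 78.09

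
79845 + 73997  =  153842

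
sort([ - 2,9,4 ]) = [ - 2, 4, 9] 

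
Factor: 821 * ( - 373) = - 373^1*821^1 = - 306233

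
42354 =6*7059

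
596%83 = 15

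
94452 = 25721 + 68731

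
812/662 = 406/331 = 1.23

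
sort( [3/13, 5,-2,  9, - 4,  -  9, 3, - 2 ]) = [-9, - 4,-2, - 2,  3/13, 3, 5,  9 ] 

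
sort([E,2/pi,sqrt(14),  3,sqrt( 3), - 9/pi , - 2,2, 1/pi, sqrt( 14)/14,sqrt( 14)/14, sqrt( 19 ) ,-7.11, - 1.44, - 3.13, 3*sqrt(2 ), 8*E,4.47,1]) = [-7.11,  -  3.13,-9/pi, - 2, - 1.44 , sqrt( 14 )/14,sqrt( 14)/14,1/pi,  2/pi,1,sqrt (3 ),2,E,3, sqrt(14), 3*sqrt(2), sqrt(19 ), 4.47,8*E ]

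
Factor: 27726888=2^3*3^1*7^1*165041^1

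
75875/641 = 75875/641 = 118.37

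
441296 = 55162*8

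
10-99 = -89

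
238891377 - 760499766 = - 521608389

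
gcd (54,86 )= 2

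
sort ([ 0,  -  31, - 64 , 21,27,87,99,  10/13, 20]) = [  -  64, - 31,0, 10/13,20, 21 , 27 , 87, 99 ]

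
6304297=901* 6997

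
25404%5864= 1948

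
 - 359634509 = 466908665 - 826543174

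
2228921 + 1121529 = 3350450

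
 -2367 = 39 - 2406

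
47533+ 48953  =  96486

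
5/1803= 5/1803=0.00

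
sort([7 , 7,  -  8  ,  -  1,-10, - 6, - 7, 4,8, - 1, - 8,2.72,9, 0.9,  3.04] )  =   [ - 10, - 8,-8, - 7, - 6,  -  1, - 1,0.9,2.72,3.04,4,7, 7,8,9]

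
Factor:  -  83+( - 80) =-163^1= -  163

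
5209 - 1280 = 3929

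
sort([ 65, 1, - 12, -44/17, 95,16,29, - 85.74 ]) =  [  -  85.74,  -  12, - 44/17,  1,16,  29,65,95] 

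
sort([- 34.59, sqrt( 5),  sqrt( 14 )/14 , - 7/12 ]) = [ - 34.59,  -  7/12,  sqrt( 14)/14,  sqrt( 5)] 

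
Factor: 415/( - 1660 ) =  - 2^(-2 )= -  1/4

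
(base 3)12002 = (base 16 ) 89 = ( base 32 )49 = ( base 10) 137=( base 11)115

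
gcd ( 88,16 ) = 8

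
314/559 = 314/559 =0.56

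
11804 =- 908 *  ( -13) 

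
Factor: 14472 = 2^3*3^3*67^1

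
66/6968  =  33/3484=0.01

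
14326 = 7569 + 6757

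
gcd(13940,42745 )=5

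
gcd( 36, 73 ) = 1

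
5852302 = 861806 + 4990496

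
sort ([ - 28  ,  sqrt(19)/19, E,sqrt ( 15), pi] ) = [ - 28, sqrt(19)/19, E, pi, sqrt(  15)] 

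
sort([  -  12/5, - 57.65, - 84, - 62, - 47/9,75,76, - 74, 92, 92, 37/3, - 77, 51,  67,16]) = [ - 84, - 77,  -  74, - 62, - 57.65, - 47/9, - 12/5, 37/3, 16,51,67,75,76,92, 92]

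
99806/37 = 2697 + 17/37 = 2697.46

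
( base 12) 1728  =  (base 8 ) 5320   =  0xAD0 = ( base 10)2768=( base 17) 99E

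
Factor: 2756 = 2^2*13^1* 53^1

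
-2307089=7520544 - 9827633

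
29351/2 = 14675 + 1/2 = 14675.50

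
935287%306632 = 15391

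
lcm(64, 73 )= 4672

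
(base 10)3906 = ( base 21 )8i0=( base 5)111111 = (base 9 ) 5320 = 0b111101000010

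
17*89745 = 1525665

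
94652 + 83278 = 177930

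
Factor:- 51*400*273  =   - 5569200  =  -  2^4*3^2* 5^2 *7^1*13^1*17^1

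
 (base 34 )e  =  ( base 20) E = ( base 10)14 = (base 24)e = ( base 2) 1110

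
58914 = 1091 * 54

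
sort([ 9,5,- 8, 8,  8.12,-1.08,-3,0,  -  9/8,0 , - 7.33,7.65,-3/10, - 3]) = [ - 8,-7.33, - 3, -3, - 9/8, - 1.08, - 3/10, 0,0,5,7.65 , 8,8.12 , 9 ]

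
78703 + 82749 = 161452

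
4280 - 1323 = 2957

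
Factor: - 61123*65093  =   - 7^1*17^1*19^1*547^1*3217^1 = - 3978679439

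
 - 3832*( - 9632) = 36909824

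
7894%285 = 199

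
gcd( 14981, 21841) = 1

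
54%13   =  2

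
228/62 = 3 + 21/31  =  3.68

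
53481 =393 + 53088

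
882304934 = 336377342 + 545927592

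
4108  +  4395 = 8503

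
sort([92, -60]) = [ - 60,92]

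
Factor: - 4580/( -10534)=2^1 * 5^1*23^( - 1 )  =  10/23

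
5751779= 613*9383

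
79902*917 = 73270134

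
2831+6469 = 9300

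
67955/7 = 67955/7  =  9707.86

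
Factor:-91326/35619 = - 2^1*383^( - 1)*491^1 = - 982/383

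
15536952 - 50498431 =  - 34961479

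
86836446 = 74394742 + 12441704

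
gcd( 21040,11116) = 4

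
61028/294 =30514/147 = 207.58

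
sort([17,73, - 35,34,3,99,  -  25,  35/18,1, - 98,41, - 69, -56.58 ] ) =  [ - 98, - 69 , - 56.58, - 35, - 25,1,35/18 , 3,  17,34,41, 73,99 ] 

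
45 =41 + 4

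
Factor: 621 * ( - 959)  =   - 3^3 * 7^1*23^1 * 137^1=- 595539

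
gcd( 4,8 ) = 4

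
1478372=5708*259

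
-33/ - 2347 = 33/2347  =  0.01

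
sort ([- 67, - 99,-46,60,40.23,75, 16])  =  [ - 99,-67,  -  46,16, 40.23, 60, 75 ] 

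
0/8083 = 0 = 0.00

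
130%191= 130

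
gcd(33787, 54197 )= 13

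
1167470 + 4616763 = 5784233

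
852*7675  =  6539100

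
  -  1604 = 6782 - 8386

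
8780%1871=1296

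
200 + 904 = 1104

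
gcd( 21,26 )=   1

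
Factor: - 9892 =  - 2^2*  2473^1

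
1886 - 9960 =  - 8074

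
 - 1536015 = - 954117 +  - 581898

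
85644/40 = 2141 + 1/10 = 2141.10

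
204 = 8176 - 7972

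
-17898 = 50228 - 68126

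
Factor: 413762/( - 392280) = - 443/420 = - 2^( - 2)*3^( - 1 )*5^( - 1 )*7^( -1)*443^1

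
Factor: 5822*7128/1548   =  2^2*3^2*11^1*41^1*43^( - 1 ) * 71^1 = 1152756/43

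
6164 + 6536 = 12700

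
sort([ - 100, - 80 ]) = [ - 100, - 80] 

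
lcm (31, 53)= 1643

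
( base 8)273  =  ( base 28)6J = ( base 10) 187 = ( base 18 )A7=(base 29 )6D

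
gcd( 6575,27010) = 5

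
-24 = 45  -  69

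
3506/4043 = 3506/4043 = 0.87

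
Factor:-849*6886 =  - 5846214 = - 2^1*3^1*11^1*283^1 *313^1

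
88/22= 4 = 4.00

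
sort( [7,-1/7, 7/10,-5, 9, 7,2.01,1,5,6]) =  [-5, - 1/7,7/10,1, 2.01,  5,6,7,7, 9] 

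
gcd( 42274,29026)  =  46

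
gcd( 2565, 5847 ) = 3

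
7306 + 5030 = 12336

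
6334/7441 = 6334/7441 = 0.85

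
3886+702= 4588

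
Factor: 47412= 2^2*3^3*439^1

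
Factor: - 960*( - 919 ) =2^6*3^1*5^1*919^1 = 882240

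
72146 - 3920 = 68226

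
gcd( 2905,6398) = 7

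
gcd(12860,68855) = 5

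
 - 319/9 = -36 + 5/9=- 35.44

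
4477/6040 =4477/6040 = 0.74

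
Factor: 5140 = 2^2 * 5^1*257^1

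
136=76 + 60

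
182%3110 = 182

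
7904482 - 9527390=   -  1622908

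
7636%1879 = 120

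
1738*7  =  12166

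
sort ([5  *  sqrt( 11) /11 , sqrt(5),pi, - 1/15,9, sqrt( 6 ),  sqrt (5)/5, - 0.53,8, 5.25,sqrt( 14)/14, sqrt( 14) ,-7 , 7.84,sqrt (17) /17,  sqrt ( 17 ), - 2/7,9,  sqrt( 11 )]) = [ - 7, - 0.53, - 2/7  ,-1/15, sqrt(17 )/17 , sqrt( 14) /14,sqrt(5 )/5 , 5*sqrt( 11)/11, sqrt ( 5), sqrt( 6), pi,sqrt( 11 ),  sqrt(14) , sqrt( 17 ),5.25 , 7.84,8,9,9 ] 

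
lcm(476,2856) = 2856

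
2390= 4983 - 2593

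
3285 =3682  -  397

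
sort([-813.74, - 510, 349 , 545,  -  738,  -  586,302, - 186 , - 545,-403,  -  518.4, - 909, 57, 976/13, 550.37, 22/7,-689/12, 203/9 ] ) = [ - 909, - 813.74, - 738, - 586, - 545, - 518.4,-510, - 403, - 186,-689/12, 22/7, 203/9, 57, 976/13, 302, 349, 545 , 550.37] 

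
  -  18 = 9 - 27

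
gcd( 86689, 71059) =1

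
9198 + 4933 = 14131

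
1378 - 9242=-7864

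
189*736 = 139104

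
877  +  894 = 1771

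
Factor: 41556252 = 2^2*3^1*191^1*18131^1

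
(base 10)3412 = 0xD54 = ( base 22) 712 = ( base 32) 3AK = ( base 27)4ia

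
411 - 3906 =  - 3495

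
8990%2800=590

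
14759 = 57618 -42859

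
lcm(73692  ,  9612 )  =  221076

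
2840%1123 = 594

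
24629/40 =24629/40 = 615.73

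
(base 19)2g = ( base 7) 105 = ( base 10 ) 54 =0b110110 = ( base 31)1N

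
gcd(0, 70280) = 70280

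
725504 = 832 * 872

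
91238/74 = 1232 + 35/37= 1232.95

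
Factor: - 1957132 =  - 2^2*489283^1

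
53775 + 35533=89308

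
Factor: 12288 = 2^12*3^1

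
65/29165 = 13/5833 =0.00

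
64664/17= 3803+13/17 = 3803.76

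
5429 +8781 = 14210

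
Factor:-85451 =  - 85451^1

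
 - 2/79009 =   -  2/79009 = -0.00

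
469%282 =187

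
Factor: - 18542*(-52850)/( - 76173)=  - 2^2*3^( - 1 )*5^2*7^1*73^1*127^1*151^1*25391^( - 1 ) = -979944700/76173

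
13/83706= 13/83706 =0.00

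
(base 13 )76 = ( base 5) 342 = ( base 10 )97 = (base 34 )2T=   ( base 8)141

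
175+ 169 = 344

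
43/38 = 43/38 = 1.13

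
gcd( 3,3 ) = 3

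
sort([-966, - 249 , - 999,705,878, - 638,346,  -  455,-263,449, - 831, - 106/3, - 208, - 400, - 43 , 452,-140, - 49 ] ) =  [-999, - 966, - 831,-638,-455, - 400, - 263, - 249, - 208 ,  -  140,-49 ,-43, - 106/3,346, 449, 452,  705,878 ]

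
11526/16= 720 + 3/8= 720.38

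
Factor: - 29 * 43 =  - 29^1 * 43^1  =  - 1247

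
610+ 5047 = 5657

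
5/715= 1/143 = 0.01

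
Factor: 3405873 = 3^1*1135291^1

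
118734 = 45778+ 72956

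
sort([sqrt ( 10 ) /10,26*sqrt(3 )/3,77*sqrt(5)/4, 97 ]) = [sqrt(10)/10,  26 * sqrt(3) /3,  77*sqrt( 5)/4,97]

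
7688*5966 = 45866608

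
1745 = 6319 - 4574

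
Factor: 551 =19^1*29^1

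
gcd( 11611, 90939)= 1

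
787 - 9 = 778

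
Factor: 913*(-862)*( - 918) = 722471508 = 2^2*3^3*11^1*17^1*83^1*431^1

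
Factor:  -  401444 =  - 2^2*100361^1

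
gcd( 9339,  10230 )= 33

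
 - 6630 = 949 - 7579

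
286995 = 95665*3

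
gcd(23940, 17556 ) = 1596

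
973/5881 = 973/5881=0.17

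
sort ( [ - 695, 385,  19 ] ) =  [-695, 19,385]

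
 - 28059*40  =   - 1122360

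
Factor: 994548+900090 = 1894638 = 2^1*3^1*109^1*2897^1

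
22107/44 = 22107/44 = 502.43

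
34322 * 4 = 137288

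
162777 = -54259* ( - 3)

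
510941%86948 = 76201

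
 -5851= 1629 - 7480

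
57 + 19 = 76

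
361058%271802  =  89256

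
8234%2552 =578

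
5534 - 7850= - 2316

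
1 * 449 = 449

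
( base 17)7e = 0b10000101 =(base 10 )133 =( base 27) 4P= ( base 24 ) 5D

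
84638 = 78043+6595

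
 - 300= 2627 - 2927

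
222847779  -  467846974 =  - 244999195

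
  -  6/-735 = 2/245=0.01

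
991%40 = 31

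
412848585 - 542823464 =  - 129974879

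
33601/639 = 52 + 373/639 = 52.58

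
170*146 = 24820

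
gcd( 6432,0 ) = 6432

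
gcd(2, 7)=1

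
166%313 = 166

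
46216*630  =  29116080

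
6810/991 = 6810/991  =  6.87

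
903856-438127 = 465729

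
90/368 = 45/184=0.24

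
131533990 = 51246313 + 80287677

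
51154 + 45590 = 96744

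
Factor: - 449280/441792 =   -  2^2*3^1*5^1*59^( - 1) = -60/59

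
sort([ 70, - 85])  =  [ - 85, 70 ]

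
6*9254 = 55524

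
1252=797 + 455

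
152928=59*2592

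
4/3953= 4/3953 = 0.00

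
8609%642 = 263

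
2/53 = 2/53 = 0.04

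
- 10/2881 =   -  1 + 2871/2881= -  0.00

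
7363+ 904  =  8267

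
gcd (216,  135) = 27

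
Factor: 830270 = 2^1*5^1*7^1*29^1*409^1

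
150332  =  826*182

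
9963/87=3321/29 = 114.52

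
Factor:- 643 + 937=2^1*3^1*7^2 = 294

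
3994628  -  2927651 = 1066977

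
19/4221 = 19/4221= 0.00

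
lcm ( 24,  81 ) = 648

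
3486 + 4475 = 7961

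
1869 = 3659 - 1790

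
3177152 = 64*49643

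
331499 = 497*667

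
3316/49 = 3316/49= 67.67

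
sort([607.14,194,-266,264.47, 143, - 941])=[ - 941 , - 266, 143,  194, 264.47,607.14 ]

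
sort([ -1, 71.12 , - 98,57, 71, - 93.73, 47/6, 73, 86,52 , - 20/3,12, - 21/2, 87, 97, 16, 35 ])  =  [ - 98, - 93.73,-21/2,  -  20/3, - 1, 47/6,12,16,35, 52 , 57,71, 71.12,73,  86, 87, 97]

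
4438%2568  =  1870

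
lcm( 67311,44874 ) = 134622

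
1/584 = 1/584 = 0.00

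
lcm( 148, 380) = 14060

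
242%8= 2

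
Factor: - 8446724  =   - 2^2*11^1*13^1*14767^1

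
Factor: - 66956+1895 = -3^2*7229^1 = - 65061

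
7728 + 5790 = 13518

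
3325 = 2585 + 740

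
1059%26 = 19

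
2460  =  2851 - 391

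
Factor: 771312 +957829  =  1729141 = 1729141^1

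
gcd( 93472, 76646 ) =2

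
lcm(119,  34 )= 238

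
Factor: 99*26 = 2574 = 2^1*3^2 * 11^1*13^1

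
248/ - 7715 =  - 248/7715= -0.03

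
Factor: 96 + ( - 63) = 3^1*11^1=   33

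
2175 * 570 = 1239750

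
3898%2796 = 1102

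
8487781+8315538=16803319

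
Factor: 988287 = 3^1*23^1 * 14323^1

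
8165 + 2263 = 10428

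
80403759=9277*8667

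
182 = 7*26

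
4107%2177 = 1930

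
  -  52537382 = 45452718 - 97990100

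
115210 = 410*281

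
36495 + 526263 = 562758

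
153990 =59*2610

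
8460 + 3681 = 12141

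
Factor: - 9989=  - 7^1*1427^1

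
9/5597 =9/5597 = 0.00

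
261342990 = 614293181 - 352950191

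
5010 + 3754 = 8764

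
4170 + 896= 5066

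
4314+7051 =11365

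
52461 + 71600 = 124061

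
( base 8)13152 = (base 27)7NE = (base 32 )5ja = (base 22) bii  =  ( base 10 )5738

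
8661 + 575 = 9236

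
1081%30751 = 1081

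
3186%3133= 53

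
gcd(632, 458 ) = 2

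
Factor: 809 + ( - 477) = 332 = 2^2*83^1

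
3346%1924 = 1422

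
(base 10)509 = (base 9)625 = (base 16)1fd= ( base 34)EX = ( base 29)HG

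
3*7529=22587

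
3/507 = 1/169=0.01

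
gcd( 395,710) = 5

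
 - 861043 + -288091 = -1149134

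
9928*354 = 3514512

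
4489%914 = 833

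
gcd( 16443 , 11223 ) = 261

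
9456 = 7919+1537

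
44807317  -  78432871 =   -  33625554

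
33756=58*582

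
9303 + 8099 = 17402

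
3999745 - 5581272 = - 1581527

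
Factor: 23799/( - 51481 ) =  - 3^1 * 7933^1*51481^( - 1)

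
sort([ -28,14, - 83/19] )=[ - 28, - 83/19,14] 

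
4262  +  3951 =8213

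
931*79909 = 74395279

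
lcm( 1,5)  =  5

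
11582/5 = 11582/5 =2316.40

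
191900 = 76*2525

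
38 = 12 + 26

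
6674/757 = 6674/757 = 8.82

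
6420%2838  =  744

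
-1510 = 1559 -3069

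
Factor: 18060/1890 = 2^1*3^ ( - 2)*43^1 = 86/9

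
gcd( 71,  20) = 1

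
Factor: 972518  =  2^1*433^1*1123^1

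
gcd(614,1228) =614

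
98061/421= 98061/421 = 232.92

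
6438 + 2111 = 8549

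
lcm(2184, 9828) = 19656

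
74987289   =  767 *97767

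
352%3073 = 352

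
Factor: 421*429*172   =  31064748 = 2^2*3^1*11^1*13^1 * 43^1* 421^1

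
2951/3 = 983 + 2/3=983.67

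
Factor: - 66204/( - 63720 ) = 2^( - 1)*5^( - 1 ) *59^(-1) * 613^1 = 613/590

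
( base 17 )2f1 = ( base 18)2a6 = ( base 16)342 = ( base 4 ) 31002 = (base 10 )834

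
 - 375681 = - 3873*97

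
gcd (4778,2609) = 1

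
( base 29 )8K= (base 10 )252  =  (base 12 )190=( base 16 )fc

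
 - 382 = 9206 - 9588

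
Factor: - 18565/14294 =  - 2^(  -  1)*5^1 * 7^( -1)*47^1*79^1*1021^( - 1)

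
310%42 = 16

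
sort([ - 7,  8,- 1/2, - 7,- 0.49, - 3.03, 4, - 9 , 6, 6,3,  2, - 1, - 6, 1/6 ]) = [ - 9,  -  7, - 7,- 6,  -  3.03, - 1 ,-1/2,  -  0.49,  1/6,2,3,4 , 6,6,8 ]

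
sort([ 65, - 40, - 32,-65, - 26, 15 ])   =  [ - 65, -40 , - 32, - 26, 15 , 65]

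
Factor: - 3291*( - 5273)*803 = 3^1*11^1*73^1*1097^1*5273^1=13934814729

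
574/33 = 17 + 13/33 = 17.39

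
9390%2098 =998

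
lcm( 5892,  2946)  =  5892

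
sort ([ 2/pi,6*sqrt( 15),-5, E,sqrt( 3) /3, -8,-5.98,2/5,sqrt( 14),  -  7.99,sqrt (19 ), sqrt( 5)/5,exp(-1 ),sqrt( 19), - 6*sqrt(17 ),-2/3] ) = [-6 * sqrt(17) , - 8,-7.99, - 5.98, - 5 , - 2/3,exp( - 1),2/5,sqrt( 5)/5,sqrt(3)/3,  2/pi,E,  sqrt(14 ), sqrt( 19 ),sqrt( 19),6*sqrt(15)]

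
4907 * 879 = 4313253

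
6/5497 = 6/5497 = 0.00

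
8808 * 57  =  502056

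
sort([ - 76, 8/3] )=[ - 76,8/3 ]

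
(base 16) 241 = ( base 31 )ij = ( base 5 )4302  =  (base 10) 577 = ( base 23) 122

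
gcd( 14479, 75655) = 1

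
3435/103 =3435/103 = 33.35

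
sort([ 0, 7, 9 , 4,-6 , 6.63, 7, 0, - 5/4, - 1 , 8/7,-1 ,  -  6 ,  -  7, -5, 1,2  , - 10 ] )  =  [-10, - 7, - 6, - 6, - 5, - 5/4, - 1, - 1, 0 , 0, 1,  8/7 , 2 , 4, 6.63 , 7, 7,9] 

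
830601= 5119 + 825482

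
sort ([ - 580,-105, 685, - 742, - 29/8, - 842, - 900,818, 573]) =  [  -  900,  -  842, - 742, - 580, - 105, - 29/8, 573,685, 818] 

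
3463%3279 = 184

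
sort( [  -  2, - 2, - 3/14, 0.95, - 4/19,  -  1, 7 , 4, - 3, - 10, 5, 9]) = [ - 10,- 3 , - 2, - 2, - 1, - 3/14, - 4/19, 0.95, 4, 5  ,  7, 9 ]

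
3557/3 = 3557/3= 1185.67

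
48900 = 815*60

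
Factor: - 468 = - 2^2*3^2*13^1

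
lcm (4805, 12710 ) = 394010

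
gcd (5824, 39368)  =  56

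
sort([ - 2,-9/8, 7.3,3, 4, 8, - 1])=[-2 , - 9/8,  -  1, 3, 4, 7.3,8]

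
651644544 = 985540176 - 333895632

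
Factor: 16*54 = 864=2^5* 3^3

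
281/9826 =281/9826 = 0.03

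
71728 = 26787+44941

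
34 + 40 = 74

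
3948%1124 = 576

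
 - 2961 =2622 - 5583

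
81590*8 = 652720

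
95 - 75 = 20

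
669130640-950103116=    - 280972476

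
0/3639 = 0 = 0.00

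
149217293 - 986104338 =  - 836887045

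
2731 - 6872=  -  4141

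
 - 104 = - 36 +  - 68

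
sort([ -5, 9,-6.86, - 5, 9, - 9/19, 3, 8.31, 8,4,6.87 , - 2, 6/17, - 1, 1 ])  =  [ - 6.86, - 5, - 5, - 2 , - 1, - 9/19, 6/17 , 1, 3, 4,6.87,8, 8.31, 9, 9 ] 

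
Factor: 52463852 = 2^2 * 7^1*53^1 * 35353^1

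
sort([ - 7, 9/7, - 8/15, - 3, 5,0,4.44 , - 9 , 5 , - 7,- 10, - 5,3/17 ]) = [ - 10,- 9, - 7, - 7, - 5, - 3, - 8/15, 0,3/17 , 9/7, 4.44, 5, 5]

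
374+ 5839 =6213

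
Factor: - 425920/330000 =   -  484/375 = - 2^2*3^ (  -  1)*5^( - 3)*  11^2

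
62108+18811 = 80919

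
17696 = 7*2528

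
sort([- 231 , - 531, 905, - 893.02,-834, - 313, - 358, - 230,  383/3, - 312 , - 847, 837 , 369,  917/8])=[ - 893.02, - 847, - 834,  -  531, - 358,  -  313 ,-312 , - 231, - 230,917/8, 383/3,  369, 837,  905]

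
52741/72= 52741/72  =  732.51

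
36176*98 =3545248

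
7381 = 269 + 7112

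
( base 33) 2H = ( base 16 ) 53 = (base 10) 83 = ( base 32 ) 2j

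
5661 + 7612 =13273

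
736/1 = 736 = 736.00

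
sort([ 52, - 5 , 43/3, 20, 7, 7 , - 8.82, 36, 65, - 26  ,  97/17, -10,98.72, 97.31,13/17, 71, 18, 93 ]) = [ - 26,- 10, - 8.82,- 5,  13/17,97/17, 7,7, 43/3, 18,  20,36, 52, 65, 71,93, 97.31, 98.72]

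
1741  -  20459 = - 18718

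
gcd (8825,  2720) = 5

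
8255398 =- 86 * ( - 95993)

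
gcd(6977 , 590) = 1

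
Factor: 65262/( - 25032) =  - 73/28 = - 2^( - 2) * 7^(  -  1 )*73^1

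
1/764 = 1/764= 0.00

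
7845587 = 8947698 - 1102111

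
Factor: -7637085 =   -  3^4*5^1*109^1* 173^1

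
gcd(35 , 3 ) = 1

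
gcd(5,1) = 1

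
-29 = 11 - 40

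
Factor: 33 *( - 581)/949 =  - 3^1*7^1*11^1*13^( - 1 )*73^ ( - 1) *83^1 = - 19173/949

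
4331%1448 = 1435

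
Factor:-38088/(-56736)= 529/788 =2^( - 2)*23^2*197^(  -  1)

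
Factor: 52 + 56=2^2*3^3  =  108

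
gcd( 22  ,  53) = 1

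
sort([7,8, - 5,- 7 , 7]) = [ - 7, - 5, 7 , 7,8 ]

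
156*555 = 86580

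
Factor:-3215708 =  -  2^2*803927^1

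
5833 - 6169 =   -  336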